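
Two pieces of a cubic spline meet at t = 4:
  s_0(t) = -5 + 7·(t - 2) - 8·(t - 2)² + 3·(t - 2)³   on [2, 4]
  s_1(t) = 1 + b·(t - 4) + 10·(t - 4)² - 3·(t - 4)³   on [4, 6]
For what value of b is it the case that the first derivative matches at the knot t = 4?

11

s_0'(t) = 7 - 16·(t - 2) + 9·(t - 2)², so s_0'(4) = 11. On the right, s_1'(4) = b, so b = 11.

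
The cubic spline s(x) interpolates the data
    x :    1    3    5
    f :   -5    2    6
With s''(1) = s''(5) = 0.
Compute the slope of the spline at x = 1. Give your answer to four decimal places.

Write M_i for s''(x_i). With h_i = 2, 2 and divided differences Δ_i = 7/2, 2, the continuity of s' gives the tridiagonal system
  2·M_0 + 8·M_1 + 2·M_2 = 6(Δ_1 - Δ_0) = -9
Natural end conditions: M_0 = M_2 = 0.
Forward elimination and back-substitution give M_0 = 0, M_1 = -9/8, M_2 = 0.
On [1, 3], s'(x) = b_0 + 2c_0·(x - 1) + 3d_0·(x - 1)² with b_0 = Δ_0 - h_0(2M_0 + M_1)/6 = 31/8, c_0 = M_0/2 = 0, d_0 = (M_1 - M_0)/(6h_0) = -3/32. So s'(1) = 31/8.

3.8750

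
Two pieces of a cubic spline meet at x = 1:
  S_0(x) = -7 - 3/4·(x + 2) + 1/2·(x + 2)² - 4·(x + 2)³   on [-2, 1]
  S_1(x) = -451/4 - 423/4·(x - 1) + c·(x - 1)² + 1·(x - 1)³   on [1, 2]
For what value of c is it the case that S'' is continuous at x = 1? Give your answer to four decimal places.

S_0''(x) = 1 - 24·(x + 2), so S_0''(1) = -71. On the right, S_1''(1) = 2c, so c = -71/2.

-35.5000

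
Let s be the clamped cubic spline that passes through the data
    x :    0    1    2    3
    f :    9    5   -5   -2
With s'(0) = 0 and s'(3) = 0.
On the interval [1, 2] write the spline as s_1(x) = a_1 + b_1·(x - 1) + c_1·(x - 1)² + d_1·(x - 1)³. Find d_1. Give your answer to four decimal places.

7.4000

Write M_i for s''(x_i). With h_i = 1, 1, 1 and divided differences Δ_i = -4, -10, 3, the continuity of s' gives the tridiagonal system
  1·M_0 + 4·M_1 + 1·M_2 = 6(Δ_1 - Δ_0) = -36
  1·M_1 + 4·M_2 + 1·M_3 = 6(Δ_2 - Δ_1) = 78
Clamped end conditions give two more equations: 2h_0·M_0 + h_0·M_1 = 6(Δ_0 - s'(0)) = -24 and h_2·M_2 + 2h_2·M_3 = 6(s'(3) - Δ_2) = -18.
Solving the tridiagonal system: M_0 = -22/5, M_1 = -76/5, M_2 = 146/5, M_3 = -118/5.
On [1, 2], with s_1(x) = a_1 + b_1·(x - 1) + c_1·(x - 1)² + d_1·(x - 1)³: c_1 = M_1/2 = -38/5, d_1 = (M_2 - M_1)/(6h_1) = 37/5, b_1 = Δ_1 - h_1(2M_1 + M_2)/6 = -49/5.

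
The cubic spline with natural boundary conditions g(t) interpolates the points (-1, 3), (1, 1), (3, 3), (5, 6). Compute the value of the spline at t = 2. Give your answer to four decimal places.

Write M_i for g''(x_i). With h_i = 2, 2, 2 and divided differences Δ_i = -1, 1, 3/2, the continuity of g' gives the tridiagonal system
  2·M_0 + 8·M_1 + 2·M_2 = 6(Δ_1 - Δ_0) = 12
  2·M_1 + 8·M_2 + 2·M_3 = 6(Δ_2 - Δ_1) = 3
Natural end conditions: M_0 = M_3 = 0.
Forward elimination and back-substitution give M_0 = 0, M_1 = 3/2, M_2 = 0, M_3 = 0.
On [1, 3], g(t) = 1 + 0·(t - 1) + 3/4·(t - 1)² - 1/8·(t - 1)³.
With (t - 1) = 1: g(2) = 13/8.

1.6250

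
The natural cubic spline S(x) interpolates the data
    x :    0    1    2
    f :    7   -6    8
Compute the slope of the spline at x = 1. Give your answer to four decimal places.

0.5000

With M_i denoting the second derivative at x_i, h_i = 1, 1, and Δ_i = (y_(i+1) − y_i)/h_i = -13, 14:
  1·M_0 + 4·M_1 + 1·M_2 = 6(Δ_1 - Δ_0) = 162
Natural end conditions: M_0 = M_2 = 0.
Solving the tridiagonal system: M_0 = 0, M_1 = 81/2, M_2 = 0.
On [1, 2], S'(x) = b_1 + 2c_1·(x - 1) + 3d_1·(x - 1)² with b_1 = Δ_1 - h_1(2M_1 + M_2)/6 = 1/2, c_1 = M_1/2 = 81/4, d_1 = (M_2 - M_1)/(6h_1) = -27/4. So S'(1) = 1/2.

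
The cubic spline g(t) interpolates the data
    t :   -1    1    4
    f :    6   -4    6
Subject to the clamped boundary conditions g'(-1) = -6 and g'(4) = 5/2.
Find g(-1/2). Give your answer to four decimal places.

2.8625

Write m_i for g''(x_i). With h_i = 2, 3 and divided differences Δ_i = -5, 10/3, the continuity of g' gives the tridiagonal system
  2·m_0 + 10·m_1 + 3·m_2 = 6(Δ_1 - Δ_0) = 50
Clamped end conditions give two more equations: 2h_0·m_0 + h_0·m_1 = 6(Δ_0 - g'(-1)) = 6 and h_1·m_1 + 2h_1·m_2 = 6(g'(4) - Δ_1) = -5.
Forward elimination and back-substitution give m_0 = -9/5, m_1 = 33/5, m_2 = -62/15.
On [-1, 1], g(t) = 6 - 6·(t + 1) - 9/10·(t + 1)² + 7/10·(t + 1)³.
With (t + 1) = 1/2: g(-1/2) = 229/80.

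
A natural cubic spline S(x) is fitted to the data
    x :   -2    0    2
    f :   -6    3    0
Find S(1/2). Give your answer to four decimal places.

Put M_i = S'' at the i-th knot. Here h = (2, 2) and Δ = (9/2, -3/2), so the interior equations h_(i-1)·M_(i-1) + 2(h_(i-1)+h_i)·M_i + h_i·M_(i+1) = 6(Δ_i − Δ_(i-1)) read
  2·M_0 + 8·M_1 + 2·M_2 = 6(Δ_1 - Δ_0) = -36
Natural end conditions: M_0 = M_2 = 0.
Forward elimination and back-substitution give M_0 = 0, M_1 = -9/2, M_2 = 0.
On [0, 2], S(x) = 3 + 3/2·x - 9/4·x² + 3/8·x³.
With x = 1/2: S(1/2) = 207/64.

3.2344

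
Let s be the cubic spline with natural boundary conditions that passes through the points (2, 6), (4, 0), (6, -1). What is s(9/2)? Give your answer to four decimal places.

Let m_i = s''(x_i). Step sizes h_i = 2, 2; slopes of the chords Δ_i = (y_(i+1) - y_i)/h_i = -3, -1/2.
  2·m_0 + 8·m_1 + 2·m_2 = 6(Δ_1 - Δ_0) = 15
Natural end conditions: m_0 = m_2 = 0.
Solving: m_0 = 0, m_1 = 15/8, m_2 = 0.
On [4, 6], s(x) = 0 - 7/4·(x - 4) + 15/16·(x - 4)² - 5/32·(x - 4)³.
With (x - 4) = 1/2: s(9/2) = -169/256.

-0.6602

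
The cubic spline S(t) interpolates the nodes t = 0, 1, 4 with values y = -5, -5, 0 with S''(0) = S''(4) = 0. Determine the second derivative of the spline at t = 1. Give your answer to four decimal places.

1.2500

Put M_i = S'' at the i-th knot. Here h = (1, 3) and Δ = (0, 5/3), so the interior equations h_(i-1)·M_(i-1) + 2(h_(i-1)+h_i)·M_i + h_i·M_(i+1) = 6(Δ_i − Δ_(i-1)) read
  1·M_0 + 8·M_1 + 3·M_2 = 6(Δ_1 - Δ_0) = 10
Natural end conditions: M_0 = M_2 = 0.
Hence M_0 = 0, M_1 = 5/4, M_2 = 0.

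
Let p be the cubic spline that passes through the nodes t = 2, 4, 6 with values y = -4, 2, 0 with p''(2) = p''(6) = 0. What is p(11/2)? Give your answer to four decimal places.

With m_i denoting the second derivative at x_i, h_i = 2, 2, and Δ_i = (y_(i+1) − y_i)/h_i = 3, -1:
  2·m_0 + 8·m_1 + 2·m_2 = 6(Δ_1 - Δ_0) = -24
Natural end conditions: m_0 = m_2 = 0.
Solving the tridiagonal system: m_0 = 0, m_1 = -3, m_2 = 0.
On [4, 6], p(t) = 2 + 1·(t - 4) - 3/2·(t - 4)² + 1/4·(t - 4)³.
With (t - 4) = 3/2: p(11/2) = 31/32.

0.9688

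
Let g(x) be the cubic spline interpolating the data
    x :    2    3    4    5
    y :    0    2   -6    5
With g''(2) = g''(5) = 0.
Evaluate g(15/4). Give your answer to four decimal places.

Put σ_i = g'' at the i-th knot. Here h = (1, 1, 1) and Δ = (2, -8, 11), so the interior equations h_(i-1)·σ_(i-1) + 2(h_(i-1)+h_i)·σ_i + h_i·σ_(i+1) = 6(Δ_i − Δ_(i-1)) read
  1·σ_0 + 4·σ_1 + 1·σ_2 = 6(Δ_1 - Δ_0) = -60
  1·σ_1 + 4·σ_2 + 1·σ_3 = 6(Δ_2 - Δ_1) = 114
Natural end conditions: σ_0 = σ_3 = 0.
Hence σ_0 = 0, σ_1 = -118/5, σ_2 = 172/5, σ_3 = 0.
On [3, 4], g(x) = 2 - 88/15·(x - 3) - 59/5·(x - 3)² + 29/3·(x - 3)³.
With (x - 3) = 3/4: g(15/4) = -1587/320.

-4.9594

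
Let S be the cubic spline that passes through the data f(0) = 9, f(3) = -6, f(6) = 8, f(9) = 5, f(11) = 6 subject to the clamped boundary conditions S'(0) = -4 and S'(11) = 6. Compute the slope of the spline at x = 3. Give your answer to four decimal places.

-0.1092

Let σ_i = S''(x_i). Step sizes h_i = 3, 3, 3, 2; slopes of the chords Δ_i = (y_(i+1) - y_i)/h_i = -5, 14/3, -1, 1/2.
  3·σ_0 + 12·σ_1 + 3·σ_2 = 6(Δ_1 - Δ_0) = 58
  3·σ_1 + 12·σ_2 + 3·σ_3 = 6(Δ_2 - Δ_1) = -34
  3·σ_2 + 10·σ_3 + 2·σ_4 = 6(Δ_3 - Δ_2) = 9
Clamped end conditions give two more equations: 2h_0·σ_0 + h_0·σ_1 = 6(Δ_0 - S'(0)) = -6 and h_3·σ_3 + 2h_3·σ_4 = 6(S'(11) - Δ_3) = 33.
Solving: σ_0 = -1957/426, σ_1 = 1531/213, σ_2 = -685/142, σ_3 = 55/71, σ_4 = 2233/284.
On [3, 6], S'(x) = b_1 + 2c_1·(x - 3) + 3d_1·(x - 3)² with b_1 = Δ_1 - h_1(2σ_1 + σ_2)/6 = -31/284, c_1 = σ_1/2 = 1531/426, d_1 = (σ_2 - σ_1)/(6h_1) = -5117/7668. So S'(3) = -31/284.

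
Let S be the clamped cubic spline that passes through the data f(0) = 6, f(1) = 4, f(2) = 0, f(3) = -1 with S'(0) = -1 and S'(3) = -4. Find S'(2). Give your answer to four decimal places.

With σ_i denoting the second derivative at x_i, h_i = 1, 1, 1, and Δ_i = (y_(i+1) − y_i)/h_i = -2, -4, -1:
  1·σ_0 + 4·σ_1 + 1·σ_2 = 6(Δ_1 - Δ_0) = -12
  1·σ_1 + 4·σ_2 + 1·σ_3 = 6(Δ_2 - Δ_1) = 18
Clamped end conditions give two more equations: 2h_0·σ_0 + h_0·σ_1 = 6(Δ_0 - S'(0)) = -6 and h_2·σ_2 + 2h_2·σ_3 = 6(S'(3) - Δ_2) = -18.
Hence σ_0 = -2/5, σ_1 = -26/5, σ_2 = 46/5, σ_3 = -68/5.
On [2, 3], S'(t) = b_2 + 2c_2·(t - 2) + 3d_2·(t - 2)² with b_2 = Δ_2 - h_2(2σ_2 + σ_3)/6 = -9/5, c_2 = σ_2/2 = 23/5, d_2 = (σ_3 - σ_2)/(6h_2) = -19/5. So S'(2) = -9/5.

-1.8000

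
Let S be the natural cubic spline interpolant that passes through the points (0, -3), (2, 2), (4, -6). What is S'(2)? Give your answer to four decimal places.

Put M_i = S'' at the i-th knot. Here h = (2, 2) and Δ = (5/2, -4), so the interior equations h_(i-1)·M_(i-1) + 2(h_(i-1)+h_i)·M_i + h_i·M_(i+1) = 6(Δ_i − Δ_(i-1)) read
  2·M_0 + 8·M_1 + 2·M_2 = 6(Δ_1 - Δ_0) = -39
Natural end conditions: M_0 = M_2 = 0.
Hence M_0 = 0, M_1 = -39/8, M_2 = 0.
On [2, 4], S'(x) = b_1 + 2c_1·(x - 2) + 3d_1·(x - 2)² with b_1 = Δ_1 - h_1(2M_1 + M_2)/6 = -3/4, c_1 = M_1/2 = -39/16, d_1 = (M_2 - M_1)/(6h_1) = 13/32. So S'(2) = -3/4.

-0.7500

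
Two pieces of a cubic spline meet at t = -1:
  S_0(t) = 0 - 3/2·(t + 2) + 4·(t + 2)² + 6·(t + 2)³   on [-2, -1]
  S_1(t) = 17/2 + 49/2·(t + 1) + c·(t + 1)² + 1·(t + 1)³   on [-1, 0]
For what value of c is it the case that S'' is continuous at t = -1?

22

S_0''(t) = 8 + 36·(t + 2), so S_0''(-1) = 44. On the right, S_1''(-1) = 2c, so c = 22.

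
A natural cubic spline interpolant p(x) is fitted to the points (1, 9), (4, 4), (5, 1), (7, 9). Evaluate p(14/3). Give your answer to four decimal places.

With σ_i denoting the second derivative at x_i, h_i = 3, 1, 2, and Δ_i = (y_(i+1) − y_i)/h_i = -5/3, -3, 4:
  3·σ_0 + 8·σ_1 + 1·σ_2 = 6(Δ_1 - Δ_0) = -8
  1·σ_1 + 6·σ_2 + 2·σ_3 = 6(Δ_2 - Δ_1) = 42
Natural end conditions: σ_0 = σ_3 = 0.
Hence σ_0 = 0, σ_1 = -90/47, σ_2 = 344/47, σ_3 = 0.
On [4, 5], p(x) = 4 - 505/141·(x - 4) - 45/47·(x - 4)² + 217/141·(x - 4)³.
With (x - 4) = 2/3: p(14/3) = 6254/3807.

1.6428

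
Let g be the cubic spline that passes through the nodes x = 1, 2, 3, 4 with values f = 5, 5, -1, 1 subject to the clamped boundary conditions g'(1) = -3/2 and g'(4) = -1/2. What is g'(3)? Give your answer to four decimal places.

Let M_i = g''(x_i). Step sizes h_i = 1, 1, 1; slopes of the chords Δ_i = (y_(i+1) - y_i)/h_i = 0, -6, 2.
  1·M_0 + 4·M_1 + 1·M_2 = 6(Δ_1 - Δ_0) = -36
  1·M_1 + 4·M_2 + 1·M_3 = 6(Δ_2 - Δ_1) = 48
Clamped end conditions give two more equations: 2h_0·M_0 + h_0·M_1 = 6(Δ_0 - g'(1)) = 9 and h_2·M_2 + 2h_2·M_3 = 6(g'(4) - Δ_2) = -15.
Hence M_0 = 199/15, M_1 = -263/15, M_2 = 313/15, M_3 = -269/15.
On [3, 4], g'(x) = b_2 + 2c_2·(x - 3) + 3d_2·(x - 3)² with b_2 = Δ_2 - h_2(2M_2 + M_3)/6 = -59/30, c_2 = M_2/2 = 313/30, d_2 = (M_3 - M_2)/(6h_2) = -97/15. So g'(3) = -59/30.

-1.9667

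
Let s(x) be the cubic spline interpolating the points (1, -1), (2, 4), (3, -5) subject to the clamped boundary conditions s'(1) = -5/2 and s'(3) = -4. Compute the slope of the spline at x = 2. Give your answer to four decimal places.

Put σ_i = s'' at the i-th knot. Here h = (1, 1) and Δ = (5, -9), so the interior equations h_(i-1)·σ_(i-1) + 2(h_(i-1)+h_i)·σ_i + h_i·σ_(i+1) = 6(Δ_i − Δ_(i-1)) read
  1·σ_0 + 4·σ_1 + 1·σ_2 = 6(Δ_1 - Δ_0) = -84
Clamped end conditions give two more equations: 2h_0·σ_0 + h_0·σ_1 = 6(Δ_0 - s'(1)) = 45 and h_1·σ_1 + 2h_1·σ_2 = 6(s'(3) - Δ_1) = 30.
Solving: σ_0 = 171/4, σ_1 = -81/2, σ_2 = 141/4.
On [2, 3], s'(x) = b_1 + 2c_1·(x - 2) + 3d_1·(x - 2)² with b_1 = Δ_1 - h_1(2σ_1 + σ_2)/6 = -11/8, c_1 = σ_1/2 = -81/4, d_1 = (σ_2 - σ_1)/(6h_1) = 101/8. So s'(2) = -11/8.

-1.3750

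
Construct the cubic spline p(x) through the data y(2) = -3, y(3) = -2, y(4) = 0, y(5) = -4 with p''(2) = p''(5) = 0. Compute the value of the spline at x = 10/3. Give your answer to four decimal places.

-1.0864

With M_i denoting the second derivative at x_i, h_i = 1, 1, 1, and Δ_i = (y_(i+1) − y_i)/h_i = 1, 2, -4:
  1·M_0 + 4·M_1 + 1·M_2 = 6(Δ_1 - Δ_0) = 6
  1·M_1 + 4·M_2 + 1·M_3 = 6(Δ_2 - Δ_1) = -36
Natural end conditions: M_0 = M_3 = 0.
Solving: M_0 = 0, M_1 = 4, M_2 = -10, M_3 = 0.
On [3, 4], p(x) = -2 + 7/3·(x - 3) + 2·(x - 3)² - 7/3·(x - 3)³.
With (x - 3) = 1/3: p(10/3) = -88/81.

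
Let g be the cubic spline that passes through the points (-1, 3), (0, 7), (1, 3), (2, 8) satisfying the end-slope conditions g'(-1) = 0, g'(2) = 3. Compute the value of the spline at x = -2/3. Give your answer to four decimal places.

4.0370

Let M_i = g''(x_i). Step sizes h_i = 1, 1, 1; slopes of the chords Δ_i = (y_(i+1) - y_i)/h_i = 4, -4, 5.
  1·M_0 + 4·M_1 + 1·M_2 = 6(Δ_1 - Δ_0) = -48
  1·M_1 + 4·M_2 + 1·M_3 = 6(Δ_2 - Δ_1) = 54
Clamped end conditions give two more equations: 2h_0·M_0 + h_0·M_1 = 6(Δ_0 - g'(-1)) = 24 and h_2·M_2 + 2h_2·M_3 = 6(g'(2) - Δ_2) = -12.
Solving the tridiagonal system: M_0 = 24, M_1 = -24, M_2 = 24, M_3 = -18.
On [-1, 0], g(x) = 3 + 0·(x + 1) + 12·(x + 1)² - 8·(x + 1)³.
With (x + 1) = 1/3: g(-2/3) = 109/27.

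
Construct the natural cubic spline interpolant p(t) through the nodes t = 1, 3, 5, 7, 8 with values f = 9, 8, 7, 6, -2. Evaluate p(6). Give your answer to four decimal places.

8.0091

Let σ_i = p''(x_i). Step sizes h_i = 2, 2, 2, 1; slopes of the chords Δ_i = (y_(i+1) - y_i)/h_i = -1/2, -1/2, -1/2, -8.
  2·σ_0 + 8·σ_1 + 2·σ_2 = 6(Δ_1 - Δ_0) = 0
  2·σ_1 + 8·σ_2 + 2·σ_3 = 6(Δ_2 - Δ_1) = 0
  2·σ_2 + 6·σ_3 + 1·σ_4 = 6(Δ_3 - Δ_2) = -45
Natural end conditions: σ_0 = σ_4 = 0.
Solving the tridiagonal system: σ_0 = 0, σ_1 = -45/82, σ_2 = 90/41, σ_3 = -675/82, σ_4 = 0.
On [5, 7], p(t) = 7 + 32/41·(t - 5) + 45/41·(t - 5)² - 285/328·(t - 5)³.
With (t - 5) = 1: p(6) = 2627/328.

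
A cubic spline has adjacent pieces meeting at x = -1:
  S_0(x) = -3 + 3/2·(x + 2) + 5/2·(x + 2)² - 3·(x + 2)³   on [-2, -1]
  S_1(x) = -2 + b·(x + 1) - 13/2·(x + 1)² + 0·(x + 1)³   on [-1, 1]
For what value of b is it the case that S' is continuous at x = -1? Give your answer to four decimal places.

S_0'(x) = 3/2 + 5·(x + 2) - 9·(x + 2)², so S_0'(-1) = -5/2. On the right, S_1'(-1) = b, so b = -5/2.

-2.5000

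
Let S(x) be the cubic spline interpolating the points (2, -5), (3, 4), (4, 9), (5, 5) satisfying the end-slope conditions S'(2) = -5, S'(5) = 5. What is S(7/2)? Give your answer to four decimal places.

8.5417

Write M_i for S''(x_i). With h_i = 1, 1, 1 and divided differences Δ_i = 9, 5, -4, the continuity of S' gives the tridiagonal system
  1·M_0 + 4·M_1 + 1·M_2 = 6(Δ_1 - Δ_0) = -24
  1·M_1 + 4·M_2 + 1·M_3 = 6(Δ_2 - Δ_1) = -54
Clamped end conditions give two more equations: 2h_0·M_0 + h_0·M_1 = 6(Δ_0 - S'(2)) = 84 and h_2·M_2 + 2h_2·M_3 = 6(S'(5) - Δ_2) = 54.
Hence M_0 = 146/3, M_1 = -40/3, M_2 = -58/3, M_3 = 110/3.
On [3, 4], S(x) = 4 + 38/3·(x - 3) - 20/3·(x - 3)² - 1·(x - 3)³.
With (x - 3) = 1/2: S(7/2) = 205/24.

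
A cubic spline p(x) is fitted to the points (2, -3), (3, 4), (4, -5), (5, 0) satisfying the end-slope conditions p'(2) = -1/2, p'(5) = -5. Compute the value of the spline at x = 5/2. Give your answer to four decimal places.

Write σ_i for p''(x_i). With h_i = 1, 1, 1 and divided differences Δ_i = 7, -9, 5, the continuity of p' gives the tridiagonal system
  1·σ_0 + 4·σ_1 + 1·σ_2 = 6(Δ_1 - Δ_0) = -96
  1·σ_1 + 4·σ_2 + 1·σ_3 = 6(Δ_2 - Δ_1) = 84
Clamped end conditions give two more equations: 2h_0·σ_0 + h_0·σ_1 = 6(Δ_0 - p'(2)) = 45 and h_2·σ_2 + 2h_2·σ_3 = 6(p'(5) - Δ_2) = -60.
Solving: σ_0 = 46, σ_1 = -47, σ_2 = 46, σ_3 = -53.
On [2, 3], p(x) = -3 - 1/2·(x - 2) + 23·(x - 2)² - 31/2·(x - 2)³.
With (x - 2) = 1/2: p(5/2) = 9/16.

0.5625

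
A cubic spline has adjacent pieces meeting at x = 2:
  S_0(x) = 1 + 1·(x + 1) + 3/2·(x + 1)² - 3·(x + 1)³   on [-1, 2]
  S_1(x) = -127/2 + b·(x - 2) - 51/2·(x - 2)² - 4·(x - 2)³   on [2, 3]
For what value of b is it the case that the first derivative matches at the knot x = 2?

-71

S_0'(x) = 1 + 3·(x + 1) - 9·(x + 1)², so S_0'(2) = -71. On the right, S_1'(2) = b, so b = -71.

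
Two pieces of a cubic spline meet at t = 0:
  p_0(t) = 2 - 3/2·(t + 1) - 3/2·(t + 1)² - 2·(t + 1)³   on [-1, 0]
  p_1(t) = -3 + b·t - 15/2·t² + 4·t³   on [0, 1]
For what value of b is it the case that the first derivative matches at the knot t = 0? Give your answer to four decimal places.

-10.5000

p_0'(t) = -3/2 - 3·(t + 1) - 6·(t + 1)², so p_0'(0) = -21/2. On the right, p_1'(0) = b, so b = -21/2.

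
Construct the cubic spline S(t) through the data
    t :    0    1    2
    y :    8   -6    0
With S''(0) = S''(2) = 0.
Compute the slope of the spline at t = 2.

11

Put σ_i = S'' at the i-th knot. Here h = (1, 1) and Δ = (-14, 6), so the interior equations h_(i-1)·σ_(i-1) + 2(h_(i-1)+h_i)·σ_i + h_i·σ_(i+1) = 6(Δ_i − Δ_(i-1)) read
  1·σ_0 + 4·σ_1 + 1·σ_2 = 6(Δ_1 - Δ_0) = 120
Natural end conditions: σ_0 = σ_2 = 0.
Forward elimination and back-substitution give σ_0 = 0, σ_1 = 30, σ_2 = 0.
On [1, 2], S'(t) = b_1 + 2c_1·(t - 1) + 3d_1·(t - 1)² with b_1 = Δ_1 - h_1(2σ_1 + σ_2)/6 = -4, c_1 = σ_1/2 = 15, d_1 = (σ_2 - σ_1)/(6h_1) = -5. So S'(2) = 11.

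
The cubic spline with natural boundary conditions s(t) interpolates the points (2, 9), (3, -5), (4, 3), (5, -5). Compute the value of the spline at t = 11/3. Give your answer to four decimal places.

0.4025

Put m_i = s'' at the i-th knot. Here h = (1, 1, 1) and Δ = (-14, 8, -8), so the interior equations h_(i-1)·m_(i-1) + 2(h_(i-1)+h_i)·m_i + h_i·m_(i+1) = 6(Δ_i − Δ_(i-1)) read
  1·m_0 + 4·m_1 + 1·m_2 = 6(Δ_1 - Δ_0) = 132
  1·m_1 + 4·m_2 + 1·m_3 = 6(Δ_2 - Δ_1) = -96
Natural end conditions: m_0 = m_3 = 0.
Solving the tridiagonal system: m_0 = 0, m_1 = 208/5, m_2 = -172/5, m_3 = 0.
On [3, 4], s(t) = -5 - 2/15·(t - 3) + 104/5·(t - 3)² - 38/3·(t - 3)³.
With (t - 3) = 2/3: s(11/3) = 163/405.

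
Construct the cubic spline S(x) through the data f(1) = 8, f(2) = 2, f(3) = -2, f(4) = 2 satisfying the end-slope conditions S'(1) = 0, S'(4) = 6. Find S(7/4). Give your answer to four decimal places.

4.0063

With M_i denoting the second derivative at x_i, h_i = 1, 1, 1, and Δ_i = (y_(i+1) − y_i)/h_i = -6, -4, 4:
  1·M_0 + 4·M_1 + 1·M_2 = 6(Δ_1 - Δ_0) = 12
  1·M_1 + 4·M_2 + 1·M_3 = 6(Δ_2 - Δ_1) = 48
Clamped end conditions give two more equations: 2h_0·M_0 + h_0·M_1 = 6(Δ_0 - S'(1)) = -36 and h_2·M_2 + 2h_2·M_3 = 6(S'(4) - Δ_2) = 12.
Forward elimination and back-substitution give M_0 = -104/5, M_1 = 28/5, M_2 = 52/5, M_3 = 4/5.
On [1, 2], S(x) = 8 + 0·(x - 1) - 52/5·(x - 1)² + 22/5·(x - 1)³.
With (x - 1) = 3/4: S(7/4) = 641/160.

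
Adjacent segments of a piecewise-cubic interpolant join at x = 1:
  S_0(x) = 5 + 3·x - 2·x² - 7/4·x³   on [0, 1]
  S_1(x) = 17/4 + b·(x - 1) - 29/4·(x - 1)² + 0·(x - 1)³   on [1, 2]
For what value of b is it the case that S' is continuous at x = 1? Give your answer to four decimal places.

-6.2500

S_0'(x) = 3 - 4·x - 21/4·x², so S_0'(1) = -25/4. On the right, S_1'(1) = b, so b = -25/4.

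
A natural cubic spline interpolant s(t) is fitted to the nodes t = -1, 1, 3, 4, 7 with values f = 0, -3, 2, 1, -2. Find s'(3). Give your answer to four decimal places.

0.5698

Write σ_i for s''(x_i). With h_i = 2, 2, 1, 3 and divided differences Δ_i = -3/2, 5/2, -1, -1, the continuity of s' gives the tridiagonal system
  2·σ_0 + 8·σ_1 + 2·σ_2 = 6(Δ_1 - Δ_0) = 24
  2·σ_1 + 6·σ_2 + 1·σ_3 = 6(Δ_2 - Δ_1) = -21
  1·σ_2 + 8·σ_3 + 3·σ_4 = 6(Δ_3 - Δ_2) = 0
Natural end conditions: σ_0 = σ_4 = 0.
Solving: σ_0 = 0, σ_1 = 183/43, σ_2 = -216/43, σ_3 = 27/43, σ_4 = 0.
On [3, 4], s'(t) = b_2 + 2c_2·(t - 3) + 3d_2·(t - 3)² with b_2 = Δ_2 - h_2(2σ_2 + σ_3)/6 = 49/86, c_2 = σ_2/2 = -108/43, d_2 = (σ_3 - σ_2)/(6h_2) = 81/86. So s'(3) = 49/86.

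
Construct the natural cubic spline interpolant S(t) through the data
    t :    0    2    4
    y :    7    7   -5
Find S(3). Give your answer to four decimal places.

2.1250

Put σ_i = S'' at the i-th knot. Here h = (2, 2) and Δ = (0, -6), so the interior equations h_(i-1)·σ_(i-1) + 2(h_(i-1)+h_i)·σ_i + h_i·σ_(i+1) = 6(Δ_i − Δ_(i-1)) read
  2·σ_0 + 8·σ_1 + 2·σ_2 = 6(Δ_1 - Δ_0) = -36
Natural end conditions: σ_0 = σ_2 = 0.
Solving: σ_0 = 0, σ_1 = -9/2, σ_2 = 0.
On [2, 4], S(t) = 7 - 3·(t - 2) - 9/4·(t - 2)² + 3/8·(t - 2)³.
With (t - 2) = 1: S(3) = 17/8.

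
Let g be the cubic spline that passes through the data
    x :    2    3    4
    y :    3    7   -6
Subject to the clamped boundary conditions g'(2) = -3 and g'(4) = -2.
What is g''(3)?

-52

Write M_i for g''(x_i). With h_i = 1, 1 and divided differences Δ_i = 4, -13, the continuity of g' gives the tridiagonal system
  1·M_0 + 4·M_1 + 1·M_2 = 6(Δ_1 - Δ_0) = -102
Clamped end conditions give two more equations: 2h_0·M_0 + h_0·M_1 = 6(Δ_0 - g'(2)) = 42 and h_1·M_1 + 2h_1·M_2 = 6(g'(4) - Δ_1) = 66.
Hence M_0 = 47, M_1 = -52, M_2 = 59.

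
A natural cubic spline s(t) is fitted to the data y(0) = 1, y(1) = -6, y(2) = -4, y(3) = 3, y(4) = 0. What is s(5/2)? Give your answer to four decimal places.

0.0156

Put σ_i = s'' at the i-th knot. Here h = (1, 1, 1, 1) and Δ = (-7, 2, 7, -3), so the interior equations h_(i-1)·σ_(i-1) + 2(h_(i-1)+h_i)·σ_i + h_i·σ_(i+1) = 6(Δ_i − Δ_(i-1)) read
  1·σ_0 + 4·σ_1 + 1·σ_2 = 6(Δ_1 - Δ_0) = 54
  1·σ_1 + 4·σ_2 + 1·σ_3 = 6(Δ_2 - Δ_1) = 30
  1·σ_2 + 4·σ_3 + 1·σ_4 = 6(Δ_3 - Δ_2) = -60
Natural end conditions: σ_0 = σ_4 = 0.
Forward elimination and back-substitution give σ_0 = 0, σ_1 = 45/4, σ_2 = 9, σ_3 = -69/4, σ_4 = 0.
On [2, 3], s(t) = -4 + 55/8·(t - 2) + 9/2·(t - 2)² - 35/8·(t - 2)³.
With (t - 2) = 1/2: s(5/2) = 1/64.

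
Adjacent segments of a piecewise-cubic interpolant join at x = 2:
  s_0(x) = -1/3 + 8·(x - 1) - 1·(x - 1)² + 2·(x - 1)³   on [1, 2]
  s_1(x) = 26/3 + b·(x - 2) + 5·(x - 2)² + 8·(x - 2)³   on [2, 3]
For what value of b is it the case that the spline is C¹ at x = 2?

s_0'(x) = 8 - 2·(x - 1) + 6·(x - 1)², so s_0'(2) = 12. On the right, s_1'(2) = b, so b = 12.

12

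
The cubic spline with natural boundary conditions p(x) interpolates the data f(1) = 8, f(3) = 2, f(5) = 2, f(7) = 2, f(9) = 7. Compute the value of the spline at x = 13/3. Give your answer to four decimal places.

Put m_i = p'' at the i-th knot. Here h = (2, 2, 2, 2) and Δ = (-3, 0, 0, 5/2), so the interior equations h_(i-1)·m_(i-1) + 2(h_(i-1)+h_i)·m_i + h_i·m_(i+1) = 6(Δ_i − Δ_(i-1)) read
  2·m_0 + 8·m_1 + 2·m_2 = 6(Δ_1 - Δ_0) = 18
  2·m_1 + 8·m_2 + 2·m_3 = 6(Δ_2 - Δ_1) = 0
  2·m_2 + 8·m_3 + 2·m_4 = 6(Δ_3 - Δ_2) = 15
Natural end conditions: m_0 = m_4 = 0.
Solving the tridiagonal system: m_0 = 0, m_1 = 285/112, m_2 = -33/28, m_3 = 243/112, m_4 = 0.
On [3, 5], p(x) = 2 - 73/56·(x - 3) + 285/224·(x - 3)² - 139/448·(x - 3)³.
With (x - 3) = 4/3: p(13/3) = 338/189.

1.7884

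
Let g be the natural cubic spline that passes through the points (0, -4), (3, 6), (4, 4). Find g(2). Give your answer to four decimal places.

Put m_i = g'' at the i-th knot. Here h = (3, 1) and Δ = (10/3, -2), so the interior equations h_(i-1)·m_(i-1) + 2(h_(i-1)+h_i)·m_i + h_i·m_(i+1) = 6(Δ_i − Δ_(i-1)) read
  3·m_0 + 8·m_1 + 1·m_2 = 6(Δ_1 - Δ_0) = -32
Natural end conditions: m_0 = m_2 = 0.
Solving the tridiagonal system: m_0 = 0, m_1 = -4, m_2 = 0.
On [0, 3], g(x) = -4 + 16/3·x + 0·x² - 2/9·x³.
With x = 2: g(2) = 44/9.

4.8889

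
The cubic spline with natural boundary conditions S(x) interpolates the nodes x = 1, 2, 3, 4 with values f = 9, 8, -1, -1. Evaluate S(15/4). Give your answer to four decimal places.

Put m_i = S'' at the i-th knot. Here h = (1, 1, 1) and Δ = (-1, -9, 0), so the interior equations h_(i-1)·m_(i-1) + 2(h_(i-1)+h_i)·m_i + h_i·m_(i+1) = 6(Δ_i − Δ_(i-1)) read
  1·m_0 + 4·m_1 + 1·m_2 = 6(Δ_1 - Δ_0) = -48
  1·m_1 + 4·m_2 + 1·m_3 = 6(Δ_2 - Δ_1) = 54
Natural end conditions: m_0 = m_3 = 0.
Hence m_0 = 0, m_1 = -82/5, m_2 = 88/5, m_3 = 0.
On [3, 4], S(x) = -1 - 88/15·(x - 3) + 44/5·(x - 3)² - 44/15·(x - 3)³.
With (x - 3) = 3/4: S(15/4) = -27/16.

-1.6875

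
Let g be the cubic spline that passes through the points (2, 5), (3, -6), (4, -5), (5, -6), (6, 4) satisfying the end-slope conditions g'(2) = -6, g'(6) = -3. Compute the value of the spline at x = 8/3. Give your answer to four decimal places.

-2.7196

Let m_i = g''(x_i). Step sizes h_i = 1, 1, 1, 1; slopes of the chords Δ_i = (y_(i+1) - y_i)/h_i = -11, 1, -1, 10.
  1·m_0 + 4·m_1 + 1·m_2 = 6(Δ_1 - Δ_0) = 72
  1·m_1 + 4·m_2 + 1·m_3 = 6(Δ_2 - Δ_1) = -12
  1·m_2 + 4·m_3 + 1·m_4 = 6(Δ_3 - Δ_2) = 66
Clamped end conditions give two more equations: 2h_0·m_0 + h_0·m_1 = 6(Δ_0 - g'(2)) = -30 and h_3·m_3 + 2h_3·m_4 = 6(g'(6) - Δ_3) = -78.
Forward elimination and back-substitution give m_0 = -423/14, m_1 = 213/7, m_2 = -39/2, m_3 = 249/7, m_4 = -795/14.
On [2, 3], g(x) = 5 - 6·(x - 2) - 423/28·(x - 2)² + 283/28·(x - 2)³.
With (x - 2) = 2/3: g(8/3) = -514/189.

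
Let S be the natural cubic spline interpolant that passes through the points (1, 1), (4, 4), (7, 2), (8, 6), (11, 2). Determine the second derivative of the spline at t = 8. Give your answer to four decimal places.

Let M_i = S''(x_i). Step sizes h_i = 3, 3, 1, 3; slopes of the chords Δ_i = (y_(i+1) - y_i)/h_i = 1, -2/3, 4, -4/3.
  3·M_0 + 12·M_1 + 3·M_2 = 6(Δ_1 - Δ_0) = -10
  3·M_1 + 8·M_2 + 1·M_3 = 6(Δ_2 - Δ_1) = 28
  1·M_2 + 8·M_3 + 3·M_4 = 6(Δ_3 - Δ_2) = -32
Natural end conditions: M_0 = M_4 = 0.
Solving: M_0 = 0, M_1 = -233/114, M_2 = 92/19, M_3 = -175/38, M_4 = 0.

-4.6053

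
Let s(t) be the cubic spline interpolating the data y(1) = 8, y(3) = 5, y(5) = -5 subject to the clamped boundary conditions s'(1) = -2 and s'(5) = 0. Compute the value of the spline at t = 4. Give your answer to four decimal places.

-1.0938

Let M_i = s''(x_i). Step sizes h_i = 2, 2; slopes of the chords Δ_i = (y_(i+1) - y_i)/h_i = -3/2, -5.
  2·M_0 + 8·M_1 + 2·M_2 = 6(Δ_1 - Δ_0) = -21
Clamped end conditions give two more equations: 2h_0·M_0 + h_0·M_1 = 6(Δ_0 - s'(1)) = 3 and h_1·M_1 + 2h_1·M_2 = 6(s'(5) - Δ_1) = 30.
Solving: M_0 = 31/8, M_1 = -25/4, M_2 = 85/8.
On [3, 5], s(t) = 5 - 35/8·(t - 3) - 25/8·(t - 3)² + 45/32·(t - 3)³.
With (t - 3) = 1: s(4) = -35/32.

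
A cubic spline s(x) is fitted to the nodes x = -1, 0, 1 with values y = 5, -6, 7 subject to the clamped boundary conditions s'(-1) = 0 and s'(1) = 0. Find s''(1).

Let m_i = s''(x_i). Step sizes h_i = 1, 1; slopes of the chords Δ_i = (y_(i+1) - y_i)/h_i = -11, 13.
  1·m_0 + 4·m_1 + 1·m_2 = 6(Δ_1 - Δ_0) = 144
Clamped end conditions give two more equations: 2h_0·m_0 + h_0·m_1 = 6(Δ_0 - s'(-1)) = -66 and h_1·m_1 + 2h_1·m_2 = 6(s'(1) - Δ_1) = -78.
Solving the tridiagonal system: m_0 = -69, m_1 = 72, m_2 = -75.

-75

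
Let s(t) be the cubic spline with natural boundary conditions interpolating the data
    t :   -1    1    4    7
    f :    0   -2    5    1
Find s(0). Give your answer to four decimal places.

Write M_i for s''(x_i). With h_i = 2, 3, 3 and divided differences Δ_i = -1, 7/3, -4/3, the continuity of s' gives the tridiagonal system
  2·M_0 + 10·M_1 + 3·M_2 = 6(Δ_1 - Δ_0) = 20
  3·M_1 + 12·M_2 + 3·M_3 = 6(Δ_2 - Δ_1) = -22
Natural end conditions: M_0 = M_3 = 0.
Solving the tridiagonal system: M_0 = 0, M_1 = 102/37, M_2 = -280/111, M_3 = 0.
On [-1, 1], s(t) = 0 - 71/37·(t + 1) + 0·(t + 1)² + 17/74·(t + 1)³.
With (t + 1) = 1: s(0) = -125/74.

-1.6892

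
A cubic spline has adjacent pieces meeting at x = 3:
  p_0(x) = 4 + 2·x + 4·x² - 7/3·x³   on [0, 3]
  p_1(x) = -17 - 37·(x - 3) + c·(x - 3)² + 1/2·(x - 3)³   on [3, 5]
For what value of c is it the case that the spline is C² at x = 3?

-17

p_0''(x) = 8 - 14·x, so p_0''(3) = -34. On the right, p_1''(3) = 2c, so c = -17.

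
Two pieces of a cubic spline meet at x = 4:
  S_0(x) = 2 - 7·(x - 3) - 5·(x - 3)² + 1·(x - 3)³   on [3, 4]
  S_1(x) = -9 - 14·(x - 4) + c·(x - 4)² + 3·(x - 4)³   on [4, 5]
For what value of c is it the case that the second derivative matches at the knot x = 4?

-2

S_0''(x) = -10 + 6·(x - 3), so S_0''(4) = -4. On the right, S_1''(4) = 2c, so c = -2.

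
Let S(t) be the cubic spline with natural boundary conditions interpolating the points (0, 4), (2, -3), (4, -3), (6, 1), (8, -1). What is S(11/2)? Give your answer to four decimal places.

0.3290

With m_i denoting the second derivative at x_i, h_i = 2, 2, 2, 2, and Δ_i = (y_(i+1) − y_i)/h_i = -7/2, 0, 2, -1:
  2·m_0 + 8·m_1 + 2·m_2 = 6(Δ_1 - Δ_0) = 21
  2·m_1 + 8·m_2 + 2·m_3 = 6(Δ_2 - Δ_1) = 12
  2·m_2 + 8·m_3 + 2·m_4 = 6(Δ_3 - Δ_2) = -18
Natural end conditions: m_0 = m_4 = 0.
Hence m_0 = 0, m_1 = 249/112, m_2 = 45/28, m_3 = -297/112, m_4 = 0.
On [4, 6], S(t) = -3 + 29/16·(t - 4) + 45/56·(t - 4)² - 159/448·(t - 4)³.
With (t - 4) = 3/2: S(11/2) = 1179/3584.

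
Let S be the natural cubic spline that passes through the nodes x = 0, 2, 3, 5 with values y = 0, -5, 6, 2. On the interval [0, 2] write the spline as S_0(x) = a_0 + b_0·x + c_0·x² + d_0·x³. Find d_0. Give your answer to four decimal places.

1.3429

Put σ_i = S'' at the i-th knot. Here h = (2, 1, 2) and Δ = (-5/2, 11, -2), so the interior equations h_(i-1)·σ_(i-1) + 2(h_(i-1)+h_i)·σ_i + h_i·σ_(i+1) = 6(Δ_i − Δ_(i-1)) read
  2·σ_0 + 6·σ_1 + 1·σ_2 = 6(Δ_1 - Δ_0) = 81
  1·σ_1 + 6·σ_2 + 2·σ_3 = 6(Δ_2 - Δ_1) = -78
Natural end conditions: σ_0 = σ_3 = 0.
Solving: σ_0 = 0, σ_1 = 564/35, σ_2 = -549/35, σ_3 = 0.
On [0, 2], with S_0(x) = a_0 + b_0·x + c_0·x² + d_0·x³: c_0 = σ_0/2 = 0, d_0 = (σ_1 - σ_0)/(6h_0) = 47/35, b_0 = Δ_0 - h_0(2σ_0 + σ_1)/6 = -551/70.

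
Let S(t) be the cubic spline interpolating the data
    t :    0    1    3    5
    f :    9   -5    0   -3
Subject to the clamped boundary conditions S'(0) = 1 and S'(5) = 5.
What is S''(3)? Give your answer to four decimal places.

Let m_i = S''(x_i). Step sizes h_i = 1, 2, 2; slopes of the chords Δ_i = (y_(i+1) - y_i)/h_i = -14, 5/2, -3/2.
  1·m_0 + 6·m_1 + 2·m_2 = 6(Δ_1 - Δ_0) = 99
  2·m_1 + 8·m_2 + 2·m_3 = 6(Δ_2 - Δ_1) = -24
Clamped end conditions give two more equations: 2h_0·m_0 + h_0·m_1 = 6(Δ_0 - S'(0)) = -90 and h_2·m_2 + 2h_2·m_3 = 6(S'(5) - Δ_2) = 39.
Solving: m_0 = -1400/23, m_1 = 730/23, m_2 = -703/46, m_3 = 400/23.

-15.2826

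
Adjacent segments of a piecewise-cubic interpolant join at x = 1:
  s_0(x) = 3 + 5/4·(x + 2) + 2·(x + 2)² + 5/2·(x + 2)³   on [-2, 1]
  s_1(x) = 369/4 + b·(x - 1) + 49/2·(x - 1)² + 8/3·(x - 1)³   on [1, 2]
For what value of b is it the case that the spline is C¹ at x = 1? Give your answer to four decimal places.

80.7500

s_0'(x) = 5/4 + 4·(x + 2) + 15/2·(x + 2)², so s_0'(1) = 323/4. On the right, s_1'(1) = b, so b = 323/4.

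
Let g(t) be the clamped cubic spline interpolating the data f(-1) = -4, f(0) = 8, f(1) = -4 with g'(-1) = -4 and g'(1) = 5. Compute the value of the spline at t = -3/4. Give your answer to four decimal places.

Let M_i = g''(x_i). Step sizes h_i = 1, 1; slopes of the chords Δ_i = (y_(i+1) - y_i)/h_i = 12, -12.
  1·M_0 + 4·M_1 + 1·M_2 = 6(Δ_1 - Δ_0) = -144
Clamped end conditions give two more equations: 2h_0·M_0 + h_0·M_1 = 6(Δ_0 - g'(-1)) = 96 and h_1·M_1 + 2h_1·M_2 = 6(g'(1) - Δ_1) = 102.
Forward elimination and back-substitution give M_0 = 177/2, M_1 = -81, M_2 = 183/2.
On [-1, 0], g(t) = -4 - 4·(t + 1) + 177/4·(t + 1)² - 113/4·(t + 1)³.
With (t + 1) = 1/4: g(-3/4) = -685/256.

-2.6758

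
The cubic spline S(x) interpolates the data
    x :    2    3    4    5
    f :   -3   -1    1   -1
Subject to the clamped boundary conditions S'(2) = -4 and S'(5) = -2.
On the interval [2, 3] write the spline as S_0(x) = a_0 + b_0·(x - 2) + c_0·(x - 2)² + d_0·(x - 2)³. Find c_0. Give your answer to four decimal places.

9.8667

Let M_i = S''(x_i). Step sizes h_i = 1, 1, 1; slopes of the chords Δ_i = (y_(i+1) - y_i)/h_i = 2, 2, -2.
  1·M_0 + 4·M_1 + 1·M_2 = 6(Δ_1 - Δ_0) = 0
  1·M_1 + 4·M_2 + 1·M_3 = 6(Δ_2 - Δ_1) = -24
Clamped end conditions give two more equations: 2h_0·M_0 + h_0·M_1 = 6(Δ_0 - S'(2)) = 36 and h_2·M_2 + 2h_2·M_3 = 6(S'(5) - Δ_2) = 0.
Forward elimination and back-substitution give M_0 = 296/15, M_1 = -52/15, M_2 = -88/15, M_3 = 44/15.
On [2, 3], with S_0(x) = a_0 + b_0·(x - 2) + c_0·(x - 2)² + d_0·(x - 2)³: c_0 = M_0/2 = 148/15, d_0 = (M_1 - M_0)/(6h_0) = -58/15, b_0 = Δ_0 - h_0(2M_0 + M_1)/6 = -4.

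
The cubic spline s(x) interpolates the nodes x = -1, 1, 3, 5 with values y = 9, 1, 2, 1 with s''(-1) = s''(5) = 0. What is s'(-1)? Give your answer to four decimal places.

-5.2667

Put σ_i = s'' at the i-th knot. Here h = (2, 2, 2) and Δ = (-4, 1/2, -1/2), so the interior equations h_(i-1)·σ_(i-1) + 2(h_(i-1)+h_i)·σ_i + h_i·σ_(i+1) = 6(Δ_i − Δ_(i-1)) read
  2·σ_0 + 8·σ_1 + 2·σ_2 = 6(Δ_1 - Δ_0) = 27
  2·σ_1 + 8·σ_2 + 2·σ_3 = 6(Δ_2 - Δ_1) = -6
Natural end conditions: σ_0 = σ_3 = 0.
Hence σ_0 = 0, σ_1 = 19/5, σ_2 = -17/10, σ_3 = 0.
On [-1, 1], s'(x) = b_0 + 2c_0·(x + 1) + 3d_0·(x + 1)² with b_0 = Δ_0 - h_0(2σ_0 + σ_1)/6 = -79/15, c_0 = σ_0/2 = 0, d_0 = (σ_1 - σ_0)/(6h_0) = 19/60. So s'(-1) = -79/15.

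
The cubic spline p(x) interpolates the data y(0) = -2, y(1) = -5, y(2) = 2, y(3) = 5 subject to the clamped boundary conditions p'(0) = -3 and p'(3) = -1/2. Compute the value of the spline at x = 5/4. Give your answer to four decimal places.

With M_i denoting the second derivative at x_i, h_i = 1, 1, 1, and Δ_i = (y_(i+1) − y_i)/h_i = -3, 7, 3:
  1·M_0 + 4·M_1 + 1·M_2 = 6(Δ_1 - Δ_0) = 60
  1·M_1 + 4·M_2 + 1·M_3 = 6(Δ_2 - Δ_1) = -24
Clamped end conditions give two more equations: 2h_0·M_0 + h_0·M_1 = 6(Δ_0 - p'(0)) = 0 and h_2·M_2 + 2h_2·M_3 = 6(p'(3) - Δ_2) = -21.
Solving the tridiagonal system: M_0 = -149/15, M_1 = 298/15, M_2 = -143/15, M_3 = -86/15.
On [1, 2], p(x) = -5 + 59/30·(x - 1) + 149/15·(x - 1)² - 49/10·(x - 1)³.
With (x - 1) = 1/4: p(5/4) = -2537/640.

-3.9641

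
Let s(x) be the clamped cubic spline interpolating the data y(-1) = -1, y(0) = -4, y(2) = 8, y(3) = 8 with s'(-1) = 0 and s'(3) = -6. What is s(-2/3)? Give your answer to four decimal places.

With M_i denoting the second derivative at x_i, h_i = 1, 2, 1, and Δ_i = (y_(i+1) − y_i)/h_i = -3, 6, 0:
  1·M_0 + 6·M_1 + 2·M_2 = 6(Δ_1 - Δ_0) = 54
  2·M_1 + 6·M_2 + 1·M_3 = 6(Δ_2 - Δ_1) = -36
Clamped end conditions give two more equations: 2h_0·M_0 + h_0·M_1 = 6(Δ_0 - s'(-1)) = -18 and h_2·M_2 + 2h_2·M_3 = 6(s'(3) - Δ_2) = -36.
Forward elimination and back-substitution give M_0 = -114/7, M_1 = 102/7, M_2 = -60/7, M_3 = -96/7.
On [-1, 0], s(x) = -1 + 0·(x + 1) - 57/7·(x + 1)² + 36/7·(x + 1)³.
With (x + 1) = 1/3: s(-2/3) = -12/7.

-1.7143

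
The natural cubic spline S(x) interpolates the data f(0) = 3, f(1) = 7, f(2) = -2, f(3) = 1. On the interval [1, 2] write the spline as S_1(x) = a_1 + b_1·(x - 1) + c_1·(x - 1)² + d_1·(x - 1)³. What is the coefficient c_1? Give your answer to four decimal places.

Put σ_i = S'' at the i-th knot. Here h = (1, 1, 1) and Δ = (4, -9, 3), so the interior equations h_(i-1)·σ_(i-1) + 2(h_(i-1)+h_i)·σ_i + h_i·σ_(i+1) = 6(Δ_i − Δ_(i-1)) read
  1·σ_0 + 4·σ_1 + 1·σ_2 = 6(Δ_1 - Δ_0) = -78
  1·σ_1 + 4·σ_2 + 1·σ_3 = 6(Δ_2 - Δ_1) = 72
Natural end conditions: σ_0 = σ_3 = 0.
Solving the tridiagonal system: σ_0 = 0, σ_1 = -128/5, σ_2 = 122/5, σ_3 = 0.
On [1, 2], with S_1(x) = a_1 + b_1·(x - 1) + c_1·(x - 1)² + d_1·(x - 1)³: c_1 = σ_1/2 = -64/5, d_1 = (σ_2 - σ_1)/(6h_1) = 25/3, b_1 = Δ_1 - h_1(2σ_1 + σ_2)/6 = -68/15.

-12.8000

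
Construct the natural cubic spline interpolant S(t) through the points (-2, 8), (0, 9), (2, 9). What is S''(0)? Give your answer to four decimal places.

Put M_i = S'' at the i-th knot. Here h = (2, 2) and Δ = (1/2, 0), so the interior equations h_(i-1)·M_(i-1) + 2(h_(i-1)+h_i)·M_i + h_i·M_(i+1) = 6(Δ_i − Δ_(i-1)) read
  2·M_0 + 8·M_1 + 2·M_2 = 6(Δ_1 - Δ_0) = -3
Natural end conditions: M_0 = M_2 = 0.
Forward elimination and back-substitution give M_0 = 0, M_1 = -3/8, M_2 = 0.

-0.3750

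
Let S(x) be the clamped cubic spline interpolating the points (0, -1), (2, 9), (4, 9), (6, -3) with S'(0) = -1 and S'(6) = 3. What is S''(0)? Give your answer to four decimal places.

Put σ_i = S'' at the i-th knot. Here h = (2, 2, 2) and Δ = (5, 0, -6), so the interior equations h_(i-1)·σ_(i-1) + 2(h_(i-1)+h_i)·σ_i + h_i·σ_(i+1) = 6(Δ_i − Δ_(i-1)) read
  2·σ_0 + 8·σ_1 + 2·σ_2 = 6(Δ_1 - Δ_0) = -30
  2·σ_1 + 8·σ_2 + 2·σ_3 = 6(Δ_2 - Δ_1) = -36
Clamped end conditions give two more equations: 2h_0·σ_0 + h_0·σ_1 = 6(Δ_0 - S'(0)) = 36 and h_2·σ_2 + 2h_2·σ_3 = 6(S'(6) - Δ_2) = 54.
Hence σ_0 = 34/3, σ_1 = -14/3, σ_2 = -23/3, σ_3 = 52/3.

11.3333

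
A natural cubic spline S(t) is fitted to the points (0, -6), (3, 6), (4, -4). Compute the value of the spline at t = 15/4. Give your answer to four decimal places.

-1.0898

With M_i denoting the second derivative at x_i, h_i = 3, 1, and Δ_i = (y_(i+1) − y_i)/h_i = 4, -10:
  3·M_0 + 8·M_1 + 1·M_2 = 6(Δ_1 - Δ_0) = -84
Natural end conditions: M_0 = M_2 = 0.
Hence M_0 = 0, M_1 = -21/2, M_2 = 0.
On [3, 4], S(t) = 6 - 13/2·(t - 3) - 21/4·(t - 3)² + 7/4·(t - 3)³.
With (t - 3) = 3/4: S(15/4) = -279/256.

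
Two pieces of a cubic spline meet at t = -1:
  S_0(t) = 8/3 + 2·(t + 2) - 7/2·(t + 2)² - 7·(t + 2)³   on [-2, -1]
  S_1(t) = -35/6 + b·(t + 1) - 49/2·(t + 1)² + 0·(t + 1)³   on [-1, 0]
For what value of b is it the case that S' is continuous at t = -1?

S_0'(t) = 2 - 7·(t + 2) - 21·(t + 2)², so S_0'(-1) = -26. On the right, S_1'(-1) = b, so b = -26.

-26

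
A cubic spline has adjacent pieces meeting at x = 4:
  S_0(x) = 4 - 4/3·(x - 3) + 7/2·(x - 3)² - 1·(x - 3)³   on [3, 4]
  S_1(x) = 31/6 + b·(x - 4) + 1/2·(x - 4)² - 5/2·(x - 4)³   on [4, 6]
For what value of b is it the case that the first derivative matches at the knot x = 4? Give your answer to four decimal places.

S_0'(x) = -4/3 + 7·(x - 3) - 3·(x - 3)², so S_0'(4) = 8/3. On the right, S_1'(4) = b, so b = 8/3.

2.6667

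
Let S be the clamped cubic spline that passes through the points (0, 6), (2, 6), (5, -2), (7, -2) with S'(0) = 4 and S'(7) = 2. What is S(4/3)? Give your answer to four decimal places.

Put M_i = S'' at the i-th knot. Here h = (2, 3, 2) and Δ = (0, -8/3, 0), so the interior equations h_(i-1)·M_(i-1) + 2(h_(i-1)+h_i)·M_i + h_i·M_(i+1) = 6(Δ_i − Δ_(i-1)) read
  2·M_0 + 10·M_1 + 3·M_2 = 6(Δ_1 - Δ_0) = -16
  3·M_1 + 10·M_2 + 2·M_3 = 6(Δ_2 - Δ_1) = 16
Clamped end conditions give two more equations: 2h_0·M_0 + h_0·M_1 = 6(Δ_0 - S'(0)) = -24 and h_2·M_2 + 2h_2·M_3 = 6(S'(7) - Δ_2) = 12.
Solving: M_0 = -133/24, M_1 = -11/12, M_2 = 17/12, M_3 = 55/24.
On [0, 2], S(x) = 6 + 4·x - 133/48·x² + 37/96·x³.
With x = 4/3: S(4/3) = 593/81.

7.3210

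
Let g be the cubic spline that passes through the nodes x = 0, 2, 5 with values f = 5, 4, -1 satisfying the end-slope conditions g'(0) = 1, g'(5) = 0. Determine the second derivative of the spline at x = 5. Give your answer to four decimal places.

Write m_i for g''(x_i). With h_i = 2, 3 and divided differences Δ_i = -1/2, -5/3, the continuity of g' gives the tridiagonal system
  2·m_0 + 10·m_1 + 3·m_2 = 6(Δ_1 - Δ_0) = -7
Clamped end conditions give two more equations: 2h_0·m_0 + h_0·m_1 = 6(Δ_0 - g'(0)) = -9 and h_1·m_1 + 2h_1·m_2 = 6(g'(5) - Δ_1) = 10.
Hence m_0 = -7/4, m_1 = -1, m_2 = 13/6.

2.1667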